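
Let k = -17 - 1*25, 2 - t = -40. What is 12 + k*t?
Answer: -1752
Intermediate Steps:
t = 42 (t = 2 - 1*(-40) = 2 + 40 = 42)
k = -42 (k = -17 - 25 = -42)
12 + k*t = 12 - 42*42 = 12 - 1764 = -1752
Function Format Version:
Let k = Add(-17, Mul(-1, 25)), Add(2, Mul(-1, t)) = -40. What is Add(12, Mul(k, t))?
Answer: -1752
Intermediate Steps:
t = 42 (t = Add(2, Mul(-1, -40)) = Add(2, 40) = 42)
k = -42 (k = Add(-17, -25) = -42)
Add(12, Mul(k, t)) = Add(12, Mul(-42, 42)) = Add(12, -1764) = -1752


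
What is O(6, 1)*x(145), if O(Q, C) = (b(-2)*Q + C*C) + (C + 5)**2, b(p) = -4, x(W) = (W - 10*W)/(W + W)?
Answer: -117/2 ≈ -58.500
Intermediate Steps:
x(W) = -9/2 (x(W) = (-9*W)/((2*W)) = (-9*W)*(1/(2*W)) = -9/2)
O(Q, C) = C**2 + (5 + C)**2 - 4*Q (O(Q, C) = (-4*Q + C*C) + (C + 5)**2 = (-4*Q + C**2) + (5 + C)**2 = (C**2 - 4*Q) + (5 + C)**2 = C**2 + (5 + C)**2 - 4*Q)
O(6, 1)*x(145) = (1**2 + (5 + 1)**2 - 4*6)*(-9/2) = (1 + 6**2 - 24)*(-9/2) = (1 + 36 - 24)*(-9/2) = 13*(-9/2) = -117/2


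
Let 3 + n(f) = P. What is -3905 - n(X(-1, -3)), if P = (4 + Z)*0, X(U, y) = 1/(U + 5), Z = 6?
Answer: -3902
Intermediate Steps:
X(U, y) = 1/(5 + U)
P = 0 (P = (4 + 6)*0 = 10*0 = 0)
n(f) = -3 (n(f) = -3 + 0 = -3)
-3905 - n(X(-1, -3)) = -3905 - 1*(-3) = -3905 + 3 = -3902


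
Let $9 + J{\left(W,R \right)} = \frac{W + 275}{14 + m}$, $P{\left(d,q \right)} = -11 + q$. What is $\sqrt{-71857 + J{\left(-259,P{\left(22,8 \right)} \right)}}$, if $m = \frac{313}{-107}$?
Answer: $\frac{i \sqrt{100914005130}}{1185} \approx 268.08 i$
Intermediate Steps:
$m = - \frac{313}{107}$ ($m = 313 \left(- \frac{1}{107}\right) = - \frac{313}{107} \approx -2.9252$)
$J{\left(W,R \right)} = \frac{3752}{237} + \frac{107 W}{1185}$ ($J{\left(W,R \right)} = -9 + \frac{W + 275}{14 - \frac{313}{107}} = -9 + \frac{275 + W}{\frac{1185}{107}} = -9 + \left(275 + W\right) \frac{107}{1185} = -9 + \left(\frac{5885}{237} + \frac{107 W}{1185}\right) = \frac{3752}{237} + \frac{107 W}{1185}$)
$\sqrt{-71857 + J{\left(-259,P{\left(22,8 \right)} \right)}} = \sqrt{-71857 + \left(\frac{3752}{237} + \frac{107}{1185} \left(-259\right)\right)} = \sqrt{-71857 + \left(\frac{3752}{237} - \frac{27713}{1185}\right)} = \sqrt{-71857 - \frac{8953}{1185}} = \sqrt{- \frac{85159498}{1185}} = \frac{i \sqrt{100914005130}}{1185}$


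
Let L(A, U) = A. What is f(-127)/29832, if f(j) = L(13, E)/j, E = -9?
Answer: -13/3788664 ≈ -3.4313e-6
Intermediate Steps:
f(j) = 13/j
f(-127)/29832 = (13/(-127))/29832 = (13*(-1/127))*(1/29832) = -13/127*1/29832 = -13/3788664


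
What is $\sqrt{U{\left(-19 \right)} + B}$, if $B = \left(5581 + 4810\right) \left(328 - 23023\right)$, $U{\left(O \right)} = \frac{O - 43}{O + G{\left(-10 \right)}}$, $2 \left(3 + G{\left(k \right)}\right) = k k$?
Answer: $\frac{i \sqrt{46221454454}}{14} \approx 15357.0 i$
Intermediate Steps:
$G{\left(k \right)} = -3 + \frac{k^{2}}{2}$ ($G{\left(k \right)} = -3 + \frac{k k}{2} = -3 + \frac{k^{2}}{2}$)
$U{\left(O \right)} = \frac{-43 + O}{47 + O}$ ($U{\left(O \right)} = \frac{O - 43}{O - \left(3 - \frac{\left(-10\right)^{2}}{2}\right)} = \frac{-43 + O}{O + \left(-3 + \frac{1}{2} \cdot 100\right)} = \frac{-43 + O}{O + \left(-3 + 50\right)} = \frac{-43 + O}{O + 47} = \frac{-43 + O}{47 + O}$)
$B = -235823745$ ($B = 10391 \left(-22695\right) = -235823745$)
$\sqrt{U{\left(-19 \right)} + B} = \sqrt{\frac{-43 - 19}{47 - 19} - 235823745} = \sqrt{\frac{1}{28} \left(-62\right) - 235823745} = \sqrt{- \frac{31}{14} - 235823745} = \sqrt{- \frac{3301532461}{14}} = \frac{i \sqrt{46221454454}}{14}$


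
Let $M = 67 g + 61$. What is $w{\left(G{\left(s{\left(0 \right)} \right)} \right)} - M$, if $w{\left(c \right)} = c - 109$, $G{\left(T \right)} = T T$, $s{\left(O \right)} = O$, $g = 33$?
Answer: $-2381$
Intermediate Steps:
$G{\left(T \right)} = T^{2}$
$w{\left(c \right)} = -109 + c$ ($w{\left(c \right)} = c - 109 = -109 + c$)
$M = 2272$ ($M = 67 \cdot 33 + 61 = 2211 + 61 = 2272$)
$w{\left(G{\left(s{\left(0 \right)} \right)} \right)} - M = \left(-109 + 0^{2}\right) - 2272 = \left(-109 + 0\right) - 2272 = -109 - 2272 = -2381$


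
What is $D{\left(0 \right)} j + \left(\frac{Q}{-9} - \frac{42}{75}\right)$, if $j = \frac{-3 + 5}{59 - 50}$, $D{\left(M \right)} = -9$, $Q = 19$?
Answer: $- \frac{1051}{225} \approx -4.6711$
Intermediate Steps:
$j = \frac{2}{9} \approx 0.22222$
$D{\left(0 \right)} j + \left(\frac{Q}{-9} - \frac{42}{75}\right) = \left(-9\right) \frac{2}{9} + \left(\frac{19}{-9} - \frac{42}{75}\right) = -2 + \left(19 \left(- \frac{1}{9}\right) - \frac{14}{25}\right) = -2 - \frac{601}{225} = - \frac{1051}{225}$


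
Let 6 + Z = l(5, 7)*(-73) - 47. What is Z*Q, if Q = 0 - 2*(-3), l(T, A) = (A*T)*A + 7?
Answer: -110694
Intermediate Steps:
l(T, A) = 7 + T*A² (l(T, A) = T*A² + 7 = 7 + T*A²)
Z = -18449 (Z = -6 + ((7 + 5*7²)*(-73) - 47) = -6 + ((7 + 5*49)*(-73) - 47) = -6 + ((7 + 245)*(-73) - 47) = -6 + (252*(-73) - 47) = -6 + (-18396 - 47) = -6 - 18443 = -18449)
Q = 6 (Q = 0 + 6 = 6)
Z*Q = -18449*6 = -110694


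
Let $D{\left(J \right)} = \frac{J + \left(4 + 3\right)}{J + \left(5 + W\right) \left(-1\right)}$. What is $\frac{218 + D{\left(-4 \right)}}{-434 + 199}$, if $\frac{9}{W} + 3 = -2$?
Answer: $- \frac{2611}{2820} \approx -0.92589$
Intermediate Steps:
$W = - \frac{9}{5}$ ($W = \frac{9}{-3 - 2} = \frac{9}{-5} = 9 \left(- \frac{1}{5}\right) = - \frac{9}{5} \approx -1.8$)
$D{\left(J \right)} = \frac{7 + J}{- \frac{16}{5} + J}$ ($D{\left(J \right)} = \frac{J + \left(4 + 3\right)}{J + \left(5 - \frac{9}{5}\right) \left(-1\right)} = \frac{J + 7}{J + \frac{16}{5} \left(-1\right)} = \frac{7 + J}{J - \frac{16}{5}} = \frac{7 + J}{- \frac{16}{5} + J}$)
$\frac{218 + D{\left(-4 \right)}}{-434 + 199} = \frac{218 + \frac{5 \left(7 - 4\right)}{-16 + 5 \left(-4\right)}}{-434 + 199} = \frac{218 + 5 \frac{1}{-16 - 20} \cdot 3}{-235} = \left(218 + 5 \frac{1}{-36} \cdot 3\right) \left(- \frac{1}{235}\right) = \left(218 + 5 \left(- \frac{1}{36}\right) 3\right) \left(- \frac{1}{235}\right) = \left(218 - \frac{5}{12}\right) \left(- \frac{1}{235}\right) = \frac{2611}{12} \left(- \frac{1}{235}\right) = - \frac{2611}{2820}$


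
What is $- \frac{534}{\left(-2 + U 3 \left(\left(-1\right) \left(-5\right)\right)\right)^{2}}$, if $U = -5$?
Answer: $- \frac{534}{5929} \approx -0.090066$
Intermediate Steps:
$- \frac{534}{\left(-2 + U 3 \left(\left(-1\right) \left(-5\right)\right)\right)^{2}} = - \frac{534}{\left(-2 + \left(-5\right) 3 \left(\left(-1\right) \left(-5\right)\right)\right)^{2}} = - \frac{534}{\left(-2 - 75\right)^{2}} = - \frac{534}{\left(-77\right)^{2}} = - \frac{534}{5929}$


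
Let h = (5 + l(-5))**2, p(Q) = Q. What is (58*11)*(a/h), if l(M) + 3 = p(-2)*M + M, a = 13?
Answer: 8294/49 ≈ 169.27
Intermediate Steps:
l(M) = -3 - M (l(M) = -3 + (-2*M + M) = -3 - M)
h = 49 (h = (5 + (-3 - 1*(-5)))**2 = (5 + (-3 + 5))**2 = (5 + 2)**2 = 7**2 = 49)
(58*11)*(a/h) = (58*11)*(13/49) = 638*(13*(1/49)) = 638*(13/49) = 8294/49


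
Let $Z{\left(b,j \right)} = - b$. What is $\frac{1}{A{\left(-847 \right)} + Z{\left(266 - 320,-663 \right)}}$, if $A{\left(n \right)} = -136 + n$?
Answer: $- \frac{1}{929} \approx -0.0010764$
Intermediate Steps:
$\frac{1}{A{\left(-847 \right)} + Z{\left(266 - 320,-663 \right)}} = \frac{1}{\left(-136 - 847\right) - \left(266 - 320\right)} = \frac{1}{-983 - -54} = \frac{1}{-983 + 54} = \frac{1}{-929} = - \frac{1}{929}$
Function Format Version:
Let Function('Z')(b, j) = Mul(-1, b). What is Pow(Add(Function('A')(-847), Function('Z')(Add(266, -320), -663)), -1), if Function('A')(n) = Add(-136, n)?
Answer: Rational(-1, 929) ≈ -0.0010764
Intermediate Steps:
Pow(Add(Function('A')(-847), Function('Z')(Add(266, -320), -663)), -1) = Pow(Add(Add(-136, -847), Mul(-1, Add(266, -320))), -1) = Pow(Add(-983, Mul(-1, -54)), -1) = Pow(Add(-983, 54), -1) = Pow(-929, -1) = Rational(-1, 929)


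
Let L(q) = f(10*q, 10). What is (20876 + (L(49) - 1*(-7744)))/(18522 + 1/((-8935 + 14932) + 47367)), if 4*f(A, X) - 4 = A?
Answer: 1533868134/988408009 ≈ 1.5519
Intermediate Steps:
f(A, X) = 1 + A/4
L(q) = 1 + 5*q/2 (L(q) = 1 + (10*q)/4 = 1 + 5*q/2)
(20876 + (L(49) - 1*(-7744)))/(18522 + 1/((-8935 + 14932) + 47367)) = (20876 + ((1 + (5/2)*49) - 1*(-7744)))/(18522 + 1/((-8935 + 14932) + 47367)) = (20876 + ((1 + 245/2) + 7744))/(18522 + 1/(5997 + 47367)) = (20876 + (247/2 + 7744))/(18522 + 1/53364) = (20876 + 15735/2)/(18522 + 1/53364) = 57487/(2*(988408009/53364)) = (57487/2)*(53364/988408009) = 1533868134/988408009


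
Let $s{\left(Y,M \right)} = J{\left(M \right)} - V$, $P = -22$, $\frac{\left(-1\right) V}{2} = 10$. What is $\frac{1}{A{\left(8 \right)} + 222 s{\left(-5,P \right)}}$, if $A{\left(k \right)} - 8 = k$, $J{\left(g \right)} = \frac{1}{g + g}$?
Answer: $\frac{22}{97921} \approx 0.00022467$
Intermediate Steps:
$V = -20$ ($V = \left(-2\right) 10 = -20$)
$J{\left(g \right)} = \frac{1}{2 g}$
$A{\left(k \right)} = 8 + k$
$s{\left(Y,M \right)} = 20 + \frac{1}{2 M}$ ($s{\left(Y,M \right)} = \frac{1}{2 M} - -20 = \frac{1}{2 M} + 20 = 20 + \frac{1}{2 M}$)
$\frac{1}{A{\left(8 \right)} + 222 s{\left(-5,P \right)}} = \frac{1}{\left(8 + 8\right) + 222 \left(20 + \frac{1}{2 \left(-22\right)}\right)} = \frac{1}{16 + 222 \left(20 + \frac{1}{2} \left(- \frac{1}{22}\right)\right)} = \frac{1}{16 + 222 \left(20 - \frac{1}{44}\right)} = \frac{1}{16 + 222 \cdot \frac{879}{44}} = \frac{1}{16 + \frac{97569}{22}} = \frac{1}{\frac{97921}{22}} = \frac{22}{97921}$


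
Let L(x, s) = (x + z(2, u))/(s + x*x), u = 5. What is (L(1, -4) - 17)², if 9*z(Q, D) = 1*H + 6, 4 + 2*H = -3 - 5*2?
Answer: 866761/2916 ≈ 297.24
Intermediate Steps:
H = -17/2 (H = -2 + (-3 - 5*2)/2 = -2 + (-3 - 10)/2 = -2 + (½)*(-13) = -2 - 13/2 = -17/2 ≈ -8.5000)
z(Q, D) = -5/18 (z(Q, D) = (1*(-17/2) + 6)/9 = (-17/2 + 6)/9 = (⅑)*(-5/2) = -5/18)
L(x, s) = (-5/18 + x)/(s + x²) (L(x, s) = (x - 5/18)/(s + x*x) = (-5/18 + x)/(s + x²))
(L(1, -4) - 17)² = ((-5/18 + 1)/(-4 + 1²) - 17)² = ((13/18)/(-4 + 1) - 17)² = ((13/18)/(-3) - 17)² = (-⅓*13/18 - 17)² = (-13/54 - 17)² = (-931/54)² = 866761/2916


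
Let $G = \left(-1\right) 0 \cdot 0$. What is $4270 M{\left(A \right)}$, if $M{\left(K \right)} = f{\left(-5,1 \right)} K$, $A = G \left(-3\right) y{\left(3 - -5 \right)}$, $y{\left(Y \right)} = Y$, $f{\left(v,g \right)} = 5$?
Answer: $0$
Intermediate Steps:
$G = 0$ ($G = 0 \cdot 0 = 0$)
$A = 0$ ($A = 0 \left(-3\right) \left(3 - -5\right) = 0 \left(3 + 5\right) = 0 \cdot 8 = 0$)
$M{\left(K \right)} = 5 K$
$4270 M{\left(A \right)} = 4270 \cdot 5 \cdot 0 = 4270 \cdot 0 = 0$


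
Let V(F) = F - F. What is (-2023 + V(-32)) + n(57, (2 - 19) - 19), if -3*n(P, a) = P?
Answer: -2042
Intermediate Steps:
V(F) = 0
n(P, a) = -P/3
(-2023 + V(-32)) + n(57, (2 - 19) - 19) = (-2023 + 0) - 1/3*57 = -2023 - 19 = -2042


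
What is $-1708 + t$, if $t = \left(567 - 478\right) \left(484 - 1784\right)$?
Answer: $-117408$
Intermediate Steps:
$t = -115700$ ($t = 89 \left(-1300\right) = -115700$)
$-1708 + t = -1708 - 115700 = -117408$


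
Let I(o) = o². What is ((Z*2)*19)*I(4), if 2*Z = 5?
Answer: 1520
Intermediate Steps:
Z = 5/2 (Z = (½)*5 = 5/2 ≈ 2.5000)
((Z*2)*19)*I(4) = (((5/2)*2)*19)*4² = (5*19)*16 = 95*16 = 1520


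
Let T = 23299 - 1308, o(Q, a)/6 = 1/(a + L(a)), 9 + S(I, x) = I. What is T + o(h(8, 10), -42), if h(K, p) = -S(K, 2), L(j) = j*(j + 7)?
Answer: 5233859/238 ≈ 21991.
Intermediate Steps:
S(I, x) = -9 + I
L(j) = j*(7 + j)
h(K, p) = 9 - K (h(K, p) = -(-9 + K) = 9 - K)
o(Q, a) = 6/(a + a*(7 + a))
T = 21991
T + o(h(8, 10), -42) = 21991 + 6/(-42*(8 - 42)) = 21991 + 6*(-1/42)/(-34) = 21991 + 6*(-1/42)*(-1/34) = 21991 + 1/238 = 5233859/238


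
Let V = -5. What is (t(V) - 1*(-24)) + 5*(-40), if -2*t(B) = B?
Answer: -347/2 ≈ -173.50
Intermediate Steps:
t(B) = -B/2
(t(V) - 1*(-24)) + 5*(-40) = (-1/2*(-5) - 1*(-24)) + 5*(-40) = (5/2 + 24) - 200 = 53/2 - 200 = -347/2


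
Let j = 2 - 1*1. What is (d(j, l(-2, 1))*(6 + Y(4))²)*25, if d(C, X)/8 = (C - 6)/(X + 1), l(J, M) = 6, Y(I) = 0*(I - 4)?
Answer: -36000/7 ≈ -5142.9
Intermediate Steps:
Y(I) = 0 (Y(I) = 0*(-4 + I) = 0)
j = 1 (j = 2 - 1 = 1)
d(C, X) = 8*(-6 + C)/(1 + X) (d(C, X) = 8*((C - 6)/(X + 1)) = 8*((-6 + C)/(1 + X)) = 8*(-6 + C)/(1 + X))
(d(j, l(-2, 1))*(6 + Y(4))²)*25 = ((8*(-6 + 1)/(1 + 6))*(6 + 0)²)*25 = ((8*(-5)/7)*6²)*25 = ((8*(⅐)*(-5))*36)*25 = -40/7*36*25 = -1440/7*25 = -36000/7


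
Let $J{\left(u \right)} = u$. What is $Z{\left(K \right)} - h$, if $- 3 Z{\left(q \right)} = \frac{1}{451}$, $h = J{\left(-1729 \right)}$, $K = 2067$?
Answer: $\frac{2339336}{1353} \approx 1729.0$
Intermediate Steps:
$h = -1729$
$Z{\left(q \right)} = - \frac{1}{1353}$ ($Z{\left(q \right)} = - \frac{1}{3 \cdot 451} = \left(- \frac{1}{3}\right) \frac{1}{451} = - \frac{1}{1353}$)
$Z{\left(K \right)} - h = - \frac{1}{1353} - -1729 = - \frac{1}{1353} + 1729 = \frac{2339336}{1353}$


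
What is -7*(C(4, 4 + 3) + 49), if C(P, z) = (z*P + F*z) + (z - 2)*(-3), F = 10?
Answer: -924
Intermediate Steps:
C(P, z) = 6 + 7*z + P*z (C(P, z) = (z*P + 10*z) + (z - 2)*(-3) = (P*z + 10*z) + (-2 + z)*(-3) = (10*z + P*z) + (6 - 3*z) = 6 + 7*z + P*z)
-7*(C(4, 4 + 3) + 49) = -7*((6 + 7*(4 + 3) + 4*(4 + 3)) + 49) = -7*((6 + 7*7 + 4*7) + 49) = -7*((6 + 49 + 28) + 49) = -7*(83 + 49) = -7*132 = -924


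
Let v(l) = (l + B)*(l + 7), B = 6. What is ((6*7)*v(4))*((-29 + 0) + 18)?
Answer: -50820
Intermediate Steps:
v(l) = (6 + l)*(7 + l) (v(l) = (l + 6)*(l + 7) = (6 + l)*(7 + l))
((6*7)*v(4))*((-29 + 0) + 18) = ((6*7)*(42 + 4**2 + 13*4))*((-29 + 0) + 18) = (42*(42 + 16 + 52))*(-29 + 18) = (42*110)*(-11) = 4620*(-11) = -50820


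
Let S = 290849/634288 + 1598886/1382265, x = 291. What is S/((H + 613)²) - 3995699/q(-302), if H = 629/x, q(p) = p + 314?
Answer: -346489318478665524316506221/1040586846455973239040 ≈ -3.3298e+5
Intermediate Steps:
q(p) = 314 + p
S = 52451281339/32472374160 (S = 290849*(1/634288) + 1598886*(1/1382265) = 290849/634288 + 59218/51195 = 52451281339/32472374160 ≈ 1.6153)
H = 629/291 ≈ 2.1615
S/((H + 613)²) - 3995699/q(-302) = 52451281339/(32472374160*((629/291 + 613)²)) - 3995699/(314 - 302) = 52451281339/(32472374160*((179012/291)²)) - 3995699/12 = 52451281339/(32472374160*(32045296144/84681)) - 3995699*1/12 = (52451281339/32472374160)*(84681/32045296144) - 3995699/12 = 1480542318355953/346862282151991079680 - 3995699/12 = -346489318478665524316506221/1040586846455973239040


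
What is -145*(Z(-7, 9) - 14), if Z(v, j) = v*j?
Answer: 11165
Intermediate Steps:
Z(v, j) = j*v
-145*(Z(-7, 9) - 14) = -145*(9*(-7) - 14) = -145*(-63 - 14) = -145*(-77) = 11165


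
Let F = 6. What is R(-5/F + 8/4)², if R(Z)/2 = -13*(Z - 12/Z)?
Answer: 24790441/441 ≈ 56214.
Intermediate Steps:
R(Z) = -26*Z + 312/Z (R(Z) = 2*(-13*(Z - 12/Z)) = 2*(-13*Z + 156/Z) = -26*Z + 312/Z)
R(-5/F + 8/4)² = (-26*(-5/6 + 8/4) + 312/(-5/6 + 8/4))² = (-26*(-5*⅙ + 8*(¼)) + 312/(-5*⅙ + 8*(¼)))² = (-26*(-⅚ + 2) + 312/(-⅚ + 2))² = (-26*7/6 + 312/(7/6))² = (-91/3 + 312*(6/7))² = (-91/3 + 1872/7)² = (4979/21)² = 24790441/441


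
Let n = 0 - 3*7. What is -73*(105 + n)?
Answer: -6132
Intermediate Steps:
n = -21 (n = 0 - 21 = -21)
-73*(105 + n) = -73*(105 - 21) = -73*84 = -6132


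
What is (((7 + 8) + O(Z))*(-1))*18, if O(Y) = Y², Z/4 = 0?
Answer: -270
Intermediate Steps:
Z = 0 (Z = 4*0 = 0)
(((7 + 8) + O(Z))*(-1))*18 = (((7 + 8) + 0²)*(-1))*18 = ((15 + 0)*(-1))*18 = (15*(-1))*18 = -15*18 = -270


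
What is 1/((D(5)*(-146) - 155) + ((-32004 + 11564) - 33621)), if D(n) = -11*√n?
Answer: -13554/731619619 - 803*√5/1463239238 ≈ -1.9753e-5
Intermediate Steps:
1/((D(5)*(-146) - 155) + ((-32004 + 11564) - 33621)) = 1/((-11*√5*(-146) - 155) + ((-32004 + 11564) - 33621)) = 1/((1606*√5 - 155) + (-20440 - 33621)) = 1/((-155 + 1606*√5) - 54061) = 1/(-54216 + 1606*√5)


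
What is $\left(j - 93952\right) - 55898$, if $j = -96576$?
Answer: $-246426$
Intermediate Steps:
$\left(j - 93952\right) - 55898 = \left(-96576 - 93952\right) - 55898 = -190528 - 55898 = -246426$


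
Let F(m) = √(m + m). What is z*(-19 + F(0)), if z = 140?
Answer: -2660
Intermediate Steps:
F(m) = √2*√m (F(m) = √(2*m) = √2*√m)
z*(-19 + F(0)) = 140*(-19 + √2*√0) = 140*(-19 + √2*0) = 140*(-19 + 0) = 140*(-19) = -2660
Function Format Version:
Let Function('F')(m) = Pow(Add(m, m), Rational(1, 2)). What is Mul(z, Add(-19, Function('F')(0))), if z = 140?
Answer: -2660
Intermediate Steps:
Function('F')(m) = Mul(Pow(2, Rational(1, 2)), Pow(m, Rational(1, 2))) (Function('F')(m) = Pow(Mul(2, m), Rational(1, 2)) = Mul(Pow(2, Rational(1, 2)), Pow(m, Rational(1, 2))))
Mul(z, Add(-19, Function('F')(0))) = Mul(140, Add(-19, Mul(Pow(2, Rational(1, 2)), Pow(0, Rational(1, 2))))) = Mul(140, Add(-19, Mul(Pow(2, Rational(1, 2)), 0))) = Mul(140, Add(-19, 0)) = Mul(140, -19) = -2660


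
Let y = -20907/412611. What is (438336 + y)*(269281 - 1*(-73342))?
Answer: 20655853777687449/137537 ≈ 1.5018e+11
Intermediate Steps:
y = -6969/137537 (y = -20907*1/412611 = -6969/137537 ≈ -0.050670)
(438336 + y)*(269281 - 1*(-73342)) = (438336 - 6969/137537)*(269281 - 1*(-73342)) = 60287411463*(269281 + 73342)/137537 = (60287411463/137537)*342623 = 20655853777687449/137537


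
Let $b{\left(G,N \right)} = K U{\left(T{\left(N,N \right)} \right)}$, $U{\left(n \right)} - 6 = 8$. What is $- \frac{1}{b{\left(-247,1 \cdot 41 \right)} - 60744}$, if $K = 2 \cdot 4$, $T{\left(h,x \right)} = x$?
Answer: $\frac{1}{60632} \approx 1.6493 \cdot 10^{-5}$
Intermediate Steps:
$K = 8$
$U{\left(n \right)} = 14$ ($U{\left(n \right)} = 6 + 8 = 14$)
$b{\left(G,N \right)} = 112$ ($b{\left(G,N \right)} = 8 \cdot 14 = 112$)
$- \frac{1}{b{\left(-247,1 \cdot 41 \right)} - 60744} = - \frac{1}{112 - 60744} = - \frac{1}{-60632} = \left(-1\right) \left(- \frac{1}{60632}\right) = \frac{1}{60632}$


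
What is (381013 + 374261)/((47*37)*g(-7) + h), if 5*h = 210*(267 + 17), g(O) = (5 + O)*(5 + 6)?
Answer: -377637/13165 ≈ -28.685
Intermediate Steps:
g(O) = 55 + 11*O (g(O) = (5 + O)*11 = 55 + 11*O)
h = 11928 (h = (210*(267 + 17))/5 = (210*284)/5 = (⅕)*59640 = 11928)
(381013 + 374261)/((47*37)*g(-7) + h) = (381013 + 374261)/((47*37)*(55 + 11*(-7)) + 11928) = 755274/(1739*(55 - 77) + 11928) = 755274/(1739*(-22) + 11928) = 755274/(-38258 + 11928) = 755274/(-26330) = 755274*(-1/26330) = -377637/13165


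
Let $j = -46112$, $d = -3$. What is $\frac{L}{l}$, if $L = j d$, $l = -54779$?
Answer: $- \frac{138336}{54779} \approx -2.5253$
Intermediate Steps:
$L = 138336$ ($L = \left(-46112\right) \left(-3\right) = 138336$)
$\frac{L}{l} = \frac{138336}{-54779} = 138336 \left(- \frac{1}{54779}\right) = - \frac{138336}{54779}$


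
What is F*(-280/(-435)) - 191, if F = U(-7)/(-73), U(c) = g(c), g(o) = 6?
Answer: -404459/2117 ≈ -191.05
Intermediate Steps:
U(c) = 6
F = -6/73 (F = 6/(-73) = 6*(-1/73) = -6/73 ≈ -0.082192)
F*(-280/(-435)) - 191 = -(-1680)/(73*(-435)) - 191 = -(-1680)*(-1)/(73*435) - 191 = -6/73*56/87 - 191 = -112/2117 - 191 = -404459/2117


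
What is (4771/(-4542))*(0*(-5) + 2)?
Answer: -4771/2271 ≈ -2.1008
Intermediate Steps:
(4771/(-4542))*(0*(-5) + 2) = (4771*(-1/4542))*(0 + 2) = -4771/4542*2 = -4771/2271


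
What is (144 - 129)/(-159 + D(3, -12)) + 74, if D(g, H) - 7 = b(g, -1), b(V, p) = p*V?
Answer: 2291/31 ≈ 73.903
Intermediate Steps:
b(V, p) = V*p
D(g, H) = 7 - g (D(g, H) = 7 + g*(-1) = 7 - g)
(144 - 129)/(-159 + D(3, -12)) + 74 = (144 - 129)/(-159 + (7 - 1*3)) + 74 = 15/(-159 + (7 - 3)) + 74 = 15/(-159 + 4) + 74 = 15/(-155) + 74 = 15*(-1/155) + 74 = -3/31 + 74 = 2291/31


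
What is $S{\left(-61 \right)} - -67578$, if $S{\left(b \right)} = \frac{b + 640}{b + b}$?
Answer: $\frac{8243937}{122} \approx 67573.0$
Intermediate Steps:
$S{\left(b \right)} = \frac{640 + b}{2 b}$
$S{\left(-61 \right)} - -67578 = \frac{640 - 61}{2 \left(-61\right)} - -67578 = \frac{1}{2} \left(- \frac{1}{61}\right) 579 + 67578 = - \frac{579}{122} + 67578 = \frac{8243937}{122}$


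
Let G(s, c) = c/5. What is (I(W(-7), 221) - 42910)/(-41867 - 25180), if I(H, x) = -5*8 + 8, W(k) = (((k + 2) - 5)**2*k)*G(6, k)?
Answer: 14314/22349 ≈ 0.64048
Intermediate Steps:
G(s, c) = c/5 (G(s, c) = c*(1/5) = c/5)
W(k) = k**2*(-3 + k)**2/5 (W(k) = (((k + 2) - 5)**2*k)*(k/5) = (((2 + k) - 5)**2*k)*(k/5) = ((-3 + k)**2*k)*(k/5) = (k*(-3 + k)**2)*(k/5) = k**2*(-3 + k)**2/5)
I(H, x) = -32 (I(H, x) = -40 + 8 = -32)
(I(W(-7), 221) - 42910)/(-41867 - 25180) = (-32 - 42910)/(-41867 - 25180) = -42942/(-67047) = -42942*(-1/67047) = 14314/22349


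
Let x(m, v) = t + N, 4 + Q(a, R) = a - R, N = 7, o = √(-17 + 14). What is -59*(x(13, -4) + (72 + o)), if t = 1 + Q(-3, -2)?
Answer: -4425 - 59*I*√3 ≈ -4425.0 - 102.19*I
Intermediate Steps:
o = I*√3 (o = √(-3) = I*√3 ≈ 1.732*I)
Q(a, R) = -4 + a - R (Q(a, R) = -4 + (a - R) = -4 + a - R)
t = -4 (t = 1 + (-4 - 3 - 1*(-2)) = 1 + (-4 - 3 + 2) = 1 - 5 = -4)
x(m, v) = 3 (x(m, v) = -4 + 7 = 3)
-59*(x(13, -4) + (72 + o)) = -59*(3 + (72 + I*√3)) = -59*(75 + I*√3) = -4425 - 59*I*√3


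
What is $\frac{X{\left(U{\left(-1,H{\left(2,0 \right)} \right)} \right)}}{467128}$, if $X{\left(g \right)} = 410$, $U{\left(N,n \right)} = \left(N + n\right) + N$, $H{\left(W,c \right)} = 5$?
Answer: $\frac{205}{233564} \approx 0.0008777$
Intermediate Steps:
$U{\left(N,n \right)} = n + 2 N$
$\frac{X{\left(U{\left(-1,H{\left(2,0 \right)} \right)} \right)}}{467128} = \frac{410}{467128} = 410 \cdot \frac{1}{467128} = \frac{205}{233564}$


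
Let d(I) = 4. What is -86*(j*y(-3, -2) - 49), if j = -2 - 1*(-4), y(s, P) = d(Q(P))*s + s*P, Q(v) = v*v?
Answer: 5246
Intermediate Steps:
Q(v) = v**2
y(s, P) = 4*s + P*s (y(s, P) = 4*s + s*P = 4*s + P*s)
j = 2 (j = -2 + 4 = 2)
-86*(j*y(-3, -2) - 49) = -86*(2*(-3*(4 - 2)) - 49) = -86*(2*(-3*2) - 49) = -86*(2*(-6) - 49) = -86*(-12 - 49) = -86*(-61) = 5246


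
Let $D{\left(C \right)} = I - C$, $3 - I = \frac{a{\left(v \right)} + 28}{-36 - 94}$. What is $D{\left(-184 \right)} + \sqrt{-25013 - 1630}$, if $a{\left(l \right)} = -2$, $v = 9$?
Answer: $\frac{936}{5} + i \sqrt{26643} \approx 187.2 + 163.23 i$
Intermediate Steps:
$I = \frac{16}{5}$ ($I = 3 - \frac{-2 + 28}{-36 - 94} = 3 - \frac{26}{-130} = 3 - 26 \left(- \frac{1}{130}\right) = 3 - - \frac{1}{5} = 3 + \frac{1}{5} = \frac{16}{5} \approx 3.2$)
$D{\left(C \right)} = \frac{16}{5} - C$
$D{\left(-184 \right)} + \sqrt{-25013 - 1630} = \left(\frac{16}{5} - -184\right) + \sqrt{-25013 - 1630} = \left(\frac{16}{5} + 184\right) + \sqrt{-26643} = \frac{936}{5} + i \sqrt{26643}$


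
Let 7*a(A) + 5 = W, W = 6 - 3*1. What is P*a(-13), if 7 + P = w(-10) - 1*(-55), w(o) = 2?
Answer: -100/7 ≈ -14.286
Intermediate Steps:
W = 3 (W = 6 - 3 = 3)
a(A) = -2/7 (a(A) = -5/7 + (⅐)*3 = -5/7 + 3/7 = -2/7)
P = 50 (P = -7 + (2 - 1*(-55)) = -7 + (2 + 55) = -7 + 57 = 50)
P*a(-13) = 50*(-2/7) = -100/7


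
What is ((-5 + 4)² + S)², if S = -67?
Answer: 4356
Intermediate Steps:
((-5 + 4)² + S)² = ((-5 + 4)² - 67)² = ((-1)² - 67)² = (1 - 67)² = (-66)² = 4356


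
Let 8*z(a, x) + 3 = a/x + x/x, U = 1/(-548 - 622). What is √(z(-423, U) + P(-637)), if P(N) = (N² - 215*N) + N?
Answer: √2415802/2 ≈ 777.14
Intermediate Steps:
U = -1/1170 (U = 1/(-1170) = -1/1170 ≈ -0.00085470)
z(a, x) = -¼ + a/(8*x) (z(a, x) = -3/8 + (a/x + x/x)/8 = -3/8 + (a/x + 1)/8 = -3/8 + (1 + a/x)/8 = -3/8 + (⅛ + a/(8*x)) = -¼ + a/(8*x))
P(N) = N² - 214*N
√(z(-423, U) + P(-637)) = √((-423 - 2*(-1/1170))/(8*(-1/1170)) - 637*(-214 - 637)) = √((⅛)*(-1170)*(-423 + 1/585) - 637*(-851)) = √((⅛)*(-1170)*(-247454/585) + 542087) = √(123727/2 + 542087) = √(1207901/2) = √2415802/2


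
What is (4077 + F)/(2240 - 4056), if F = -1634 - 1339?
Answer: -138/227 ≈ -0.60793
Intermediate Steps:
F = -2973
(4077 + F)/(2240 - 4056) = (4077 - 2973)/(2240 - 4056) = 1104/(-1816) = 1104*(-1/1816) = -138/227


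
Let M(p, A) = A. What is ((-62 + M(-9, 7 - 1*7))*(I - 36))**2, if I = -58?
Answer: 33965584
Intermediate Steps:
((-62 + M(-9, 7 - 1*7))*(I - 36))**2 = ((-62 + (7 - 1*7))*(-58 - 36))**2 = ((-62 + (7 - 7))*(-94))**2 = ((-62 + 0)*(-94))**2 = (-62*(-94))**2 = 5828**2 = 33965584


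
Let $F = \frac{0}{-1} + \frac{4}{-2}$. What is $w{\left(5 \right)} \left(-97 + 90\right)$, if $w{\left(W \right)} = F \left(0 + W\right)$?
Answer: $70$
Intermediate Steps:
$F = -2$ ($F = 0 \left(-1\right) + 4 \left(- \frac{1}{2}\right) = 0 - 2 = -2$)
$w{\left(W \right)} = - 2 W$ ($w{\left(W \right)} = - 2 \left(0 + W\right) = - 2 W$)
$w{\left(5 \right)} \left(-97 + 90\right) = \left(-2\right) 5 \left(-97 + 90\right) = \left(-10\right) \left(-7\right) = 70$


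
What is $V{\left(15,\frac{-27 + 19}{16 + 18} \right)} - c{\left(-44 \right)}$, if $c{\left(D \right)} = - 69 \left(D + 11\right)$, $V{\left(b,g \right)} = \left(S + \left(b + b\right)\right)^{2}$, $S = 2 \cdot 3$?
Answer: $-981$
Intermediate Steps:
$S = 6$
$V{\left(b,g \right)} = \left(6 + 2 b\right)^{2}$ ($V{\left(b,g \right)} = \left(6 + \left(b + b\right)\right)^{2} = \left(6 + 2 b\right)^{2}$)
$c{\left(D \right)} = -759 - 69 D$ ($c{\left(D \right)} = - 69 \left(11 + D\right) = -759 - 69 D$)
$V{\left(15,\frac{-27 + 19}{16 + 18} \right)} - c{\left(-44 \right)} = 4 \left(3 + 15\right)^{2} - \left(-759 - -3036\right) = 4 \cdot 18^{2} - \left(-759 + 3036\right) = 4 \cdot 324 - 2277 = 1296 - 2277 = -981$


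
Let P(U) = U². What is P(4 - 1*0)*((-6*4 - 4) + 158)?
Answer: 2080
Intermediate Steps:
P(4 - 1*0)*((-6*4 - 4) + 158) = (4 - 1*0)²*((-6*4 - 4) + 158) = (4 + 0)²*((-24 - 4) + 158) = 4²*(-28 + 158) = 16*130 = 2080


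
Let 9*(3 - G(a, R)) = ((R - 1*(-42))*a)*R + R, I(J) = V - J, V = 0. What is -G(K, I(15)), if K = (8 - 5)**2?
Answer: -1229/3 ≈ -409.67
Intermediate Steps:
K = 9 (K = 3**2 = 9)
I(J) = -J (I(J) = 0 - J = -J)
G(a, R) = 3 - R/9 - R*a*(42 + R)/9 (G(a, R) = 3 - (((R - 1*(-42))*a)*R + R)/9 = 3 - (((R + 42)*a)*R + R)/9 = 3 - (((42 + R)*a)*R + R)/9 = 3 - ((a*(42 + R))*R + R)/9 = 3 - (R*a*(42 + R) + R)/9 = 3 - (R + R*a*(42 + R))/9 = 3 + (-R/9 - R*a*(42 + R)/9) = 3 - R/9 - R*a*(42 + R)/9)
-G(K, I(15)) = -(3 - (-1)*15/9 - 14/3*(-1*15)*9 - 1/9*9*(-1*15)**2) = -(3 - 1/9*(-15) - 14/3*(-15)*9 - 1/9*9*(-15)**2) = -(3 + 5/3 + 630 - 1/9*9*225) = -(3 + 5/3 + 630 - 225) = -1*1229/3 = -1229/3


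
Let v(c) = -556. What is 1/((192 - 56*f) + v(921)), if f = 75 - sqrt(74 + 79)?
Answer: -163/726796 - 3*sqrt(17)/363398 ≈ -0.00025831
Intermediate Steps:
f = 75 - 3*sqrt(17) (f = 75 - sqrt(153) = 75 - 3*sqrt(17) ≈ 62.631)
1/((192 - 56*f) + v(921)) = 1/((192 - 56*(75 - 3*sqrt(17))) - 556) = 1/((192 + (-4200 + 168*sqrt(17))) - 556) = 1/((-4008 + 168*sqrt(17)) - 556) = 1/(-4564 + 168*sqrt(17))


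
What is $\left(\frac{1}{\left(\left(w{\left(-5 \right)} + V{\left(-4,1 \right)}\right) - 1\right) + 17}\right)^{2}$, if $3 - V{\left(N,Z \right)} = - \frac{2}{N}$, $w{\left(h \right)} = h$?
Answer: $\frac{4}{729} \approx 0.005487$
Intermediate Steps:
$V{\left(N,Z \right)} = 3 + \frac{2}{N}$ ($V{\left(N,Z \right)} = 3 - - \frac{2}{N} = 3 + \frac{2}{N}$)
$\left(\frac{1}{\left(\left(w{\left(-5 \right)} + V{\left(-4,1 \right)}\right) - 1\right) + 17}\right)^{2} = \left(\frac{1}{\left(\left(-5 + \left(3 + \frac{2}{-4}\right)\right) - 1\right) + 17}\right)^{2} = \left(\frac{1}{\left(\left(-5 + \left(3 + 2 \left(- \frac{1}{4}\right)\right)\right) - 1\right) + 17}\right)^{2} = \left(\frac{1}{\left(\left(-5 + \left(3 - \frac{1}{2}\right)\right) - 1\right) + 17}\right)^{2} = \left(\frac{1}{\left(\left(-5 + \frac{5}{2}\right) - 1\right) + 17}\right)^{2} = \left(\frac{1}{\left(- \frac{5}{2} - 1\right) + 17}\right)^{2} = \left(\frac{1}{- \frac{7}{2} + 17}\right)^{2} = \left(\frac{1}{\frac{27}{2}}\right)^{2} = \left(\frac{2}{27}\right)^{2} = \frac{4}{729}$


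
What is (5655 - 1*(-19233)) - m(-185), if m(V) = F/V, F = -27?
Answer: 4604253/185 ≈ 24888.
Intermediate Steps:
m(V) = -27/V
(5655 - 1*(-19233)) - m(-185) = (5655 - 1*(-19233)) - (-27)/(-185) = (5655 + 19233) - (-27)*(-1)/185 = 24888 - 1*27/185 = 24888 - 27/185 = 4604253/185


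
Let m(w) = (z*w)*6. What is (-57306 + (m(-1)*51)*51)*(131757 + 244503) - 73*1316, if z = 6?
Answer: -56793532988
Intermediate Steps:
m(w) = 36*w (m(w) = (6*w)*6 = 36*w)
(-57306 + (m(-1)*51)*51)*(131757 + 244503) - 73*1316 = (-57306 + ((36*(-1))*51)*51)*(131757 + 244503) - 73*1316 = (-57306 - 36*51*51)*376260 - 1*96068 = (-57306 - 1836*51)*376260 - 96068 = (-57306 - 93636)*376260 - 96068 = -150942*376260 - 96068 = -56793436920 - 96068 = -56793532988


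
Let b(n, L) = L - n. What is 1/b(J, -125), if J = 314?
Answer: -1/439 ≈ -0.0022779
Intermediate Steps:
1/b(J, -125) = 1/(-125 - 1*314) = 1/(-125 - 314) = 1/(-439) = -1/439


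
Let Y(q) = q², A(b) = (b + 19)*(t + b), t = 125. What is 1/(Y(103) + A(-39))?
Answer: 1/8889 ≈ 0.00011250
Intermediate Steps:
A(b) = (19 + b)*(125 + b) (A(b) = (b + 19)*(125 + b) = (19 + b)*(125 + b))
1/(Y(103) + A(-39)) = 1/(103² + (2375 + (-39)² + 144*(-39))) = 1/(10609 + (2375 + 1521 - 5616)) = 1/(10609 - 1720) = 1/8889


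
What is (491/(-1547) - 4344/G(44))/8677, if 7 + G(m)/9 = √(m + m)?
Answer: -1210603/120809871 - 2896*√22/1015209 ≈ -0.023401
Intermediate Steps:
G(m) = -63 + 9*√2*√m (G(m) = -63 + 9*√(m + m) = -63 + 9*√(2*m) = -63 + 9*(√2*√m) = -63 + 9*√2*√m)
(491/(-1547) - 4344/G(44))/8677 = (491/(-1547) - 4344/(-63 + 9*√2*√44))/8677 = (491*(-1/1547) - 4344/(-63 + 9*√2*(2*√11)))*(1/8677) = (-491/1547 - 4344/(-63 + 18*√22))*(1/8677) = -491/13423319 - 4344/(8677*(-63 + 18*√22))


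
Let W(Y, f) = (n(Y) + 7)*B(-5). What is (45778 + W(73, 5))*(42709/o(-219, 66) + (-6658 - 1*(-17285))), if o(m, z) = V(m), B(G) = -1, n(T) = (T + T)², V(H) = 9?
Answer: 3383398160/9 ≈ 3.7593e+8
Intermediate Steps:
n(T) = 4*T² (n(T) = (2*T)² = 4*T²)
o(m, z) = 9
W(Y, f) = -7 - 4*Y² (W(Y, f) = (4*Y² + 7)*(-1) = (7 + 4*Y²)*(-1) = -7 - 4*Y²)
(45778 + W(73, 5))*(42709/o(-219, 66) + (-6658 - 1*(-17285))) = (45778 + (-7 - 4*73²))*(42709/9 + (-6658 - 1*(-17285))) = (45778 + (-7 - 4*5329))*(42709*(⅑) + (-6658 + 17285)) = (45778 + (-7 - 21316))*(42709/9 + 10627) = (45778 - 21323)*(138352/9) = 24455*(138352/9) = 3383398160/9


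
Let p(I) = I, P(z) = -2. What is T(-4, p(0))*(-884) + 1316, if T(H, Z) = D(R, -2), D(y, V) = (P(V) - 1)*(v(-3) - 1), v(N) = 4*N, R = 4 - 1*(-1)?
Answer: -33160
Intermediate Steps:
R = 5 (R = 4 + 1 = 5)
D(y, V) = 39 (D(y, V) = (-2 - 1)*(4*(-3) - 1) = -3*(-12 - 1) = -3*(-13) = 39)
T(H, Z) = 39
T(-4, p(0))*(-884) + 1316 = 39*(-884) + 1316 = -34476 + 1316 = -33160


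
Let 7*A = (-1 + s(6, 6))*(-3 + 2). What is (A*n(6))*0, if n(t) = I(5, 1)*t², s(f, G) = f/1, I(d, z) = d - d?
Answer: 0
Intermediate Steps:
I(d, z) = 0
s(f, G) = f (s(f, G) = f*1 = f)
A = -5/7 (A = ((-1 + 6)*(-3 + 2))/7 = (5*(-1))/7 = (⅐)*(-5) = -5/7 ≈ -0.71429)
n(t) = 0 (n(t) = 0*t² = 0)
(A*n(6))*0 = -5/7*0*0 = 0*0 = 0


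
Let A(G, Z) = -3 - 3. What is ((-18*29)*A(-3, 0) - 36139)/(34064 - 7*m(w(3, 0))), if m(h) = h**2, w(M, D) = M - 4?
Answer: -33007/34057 ≈ -0.96917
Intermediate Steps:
A(G, Z) = -6
w(M, D) = -4 + M
((-18*29)*A(-3, 0) - 36139)/(34064 - 7*m(w(3, 0))) = (-18*29*(-6) - 36139)/(34064 - 7*(-4 + 3)**2) = (-522*(-6) - 36139)/(34064 - 7*(-1)**2) = (3132 - 36139)/(34064 - 7*1) = -33007/(34064 - 7) = -33007/34057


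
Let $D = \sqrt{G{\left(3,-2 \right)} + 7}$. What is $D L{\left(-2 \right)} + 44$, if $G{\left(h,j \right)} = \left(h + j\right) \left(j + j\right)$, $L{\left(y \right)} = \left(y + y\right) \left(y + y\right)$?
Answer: $44 + 16 \sqrt{3} \approx 71.713$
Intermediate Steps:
$L{\left(y \right)} = 4 y^{2}$ ($L{\left(y \right)} = 2 y 2 y = 4 y^{2}$)
$G{\left(h,j \right)} = 2 j \left(h + j\right)$ ($G{\left(h,j \right)} = \left(h + j\right) 2 j = 2 j \left(h + j\right)$)
$D = \sqrt{3}$ ($D = \sqrt{2 \left(-2\right) \left(3 - 2\right) + 7} = \sqrt{2 \left(-2\right) 1 + 7} = \sqrt{-4 + 7} = \sqrt{3} \approx 1.732$)
$D L{\left(-2 \right)} + 44 = \sqrt{3} \cdot 4 \left(-2\right)^{2} + 44 = \sqrt{3} \cdot 4 \cdot 4 + 44 = \sqrt{3} \cdot 16 + 44 = 16 \sqrt{3} + 44 = 44 + 16 \sqrt{3}$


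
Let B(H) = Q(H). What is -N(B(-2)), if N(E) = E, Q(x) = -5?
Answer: 5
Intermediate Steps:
B(H) = -5
-N(B(-2)) = -1*(-5) = 5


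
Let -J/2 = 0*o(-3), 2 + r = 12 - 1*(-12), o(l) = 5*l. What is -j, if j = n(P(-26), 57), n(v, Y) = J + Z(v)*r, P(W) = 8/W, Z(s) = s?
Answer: 88/13 ≈ 6.7692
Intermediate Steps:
r = 22 (r = -2 + (12 - 1*(-12)) = -2 + (12 + 12) = -2 + 24 = 22)
J = 0 (J = -0*5*(-3) = -0*(-15) = -2*0 = 0)
n(v, Y) = 22*v (n(v, Y) = 0 + v*22 = 0 + 22*v = 22*v)
j = -88/13 (j = 22*(8/(-26)) = 22*(8*(-1/26)) = 22*(-4/13) = -88/13 ≈ -6.7692)
-j = -1*(-88/13) = 88/13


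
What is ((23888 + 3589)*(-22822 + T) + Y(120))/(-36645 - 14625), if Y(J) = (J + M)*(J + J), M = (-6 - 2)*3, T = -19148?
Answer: 38439555/1709 ≈ 22492.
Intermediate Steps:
M = -24 (M = -8*3 = -24)
Y(J) = 2*J*(-24 + J) (Y(J) = (J - 24)*(J + J) = (-24 + J)*(2*J) = 2*J*(-24 + J))
((23888 + 3589)*(-22822 + T) + Y(120))/(-36645 - 14625) = ((23888 + 3589)*(-22822 - 19148) + 2*120*(-24 + 120))/(-36645 - 14625) = (27477*(-41970) + 2*120*96)/(-51270) = (-1153209690 + 23040)*(-1/51270) = -1153186650*(-1/51270) = 38439555/1709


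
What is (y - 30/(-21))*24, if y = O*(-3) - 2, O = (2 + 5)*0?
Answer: -96/7 ≈ -13.714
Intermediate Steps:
O = 0 (O = 7*0 = 0)
y = -2 (y = 0*(-3) - 2 = 0 - 2 = -2)
(y - 30/(-21))*24 = (-2 - 30/(-21))*24 = (-2 - 30*(-1/21))*24 = (-2 + 10/7)*24 = -4/7*24 = -96/7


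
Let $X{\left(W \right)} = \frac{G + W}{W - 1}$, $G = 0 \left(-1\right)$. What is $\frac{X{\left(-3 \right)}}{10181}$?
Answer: $\frac{3}{40724} \approx 7.3667 \cdot 10^{-5}$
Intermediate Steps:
$G = 0$
$X{\left(W \right)} = \frac{W}{-1 + W}$ ($X{\left(W \right)} = \frac{0 + W}{W - 1} = \frac{W}{-1 + W}$)
$\frac{X{\left(-3 \right)}}{10181} = \frac{\left(-3\right) \frac{1}{-1 - 3}}{10181} = \frac{\left(-3\right) \frac{1}{-4}}{10181} = \frac{\left(-3\right) \left(- \frac{1}{4}\right)}{10181} = \frac{1}{10181} \cdot \frac{3}{4} = \frac{3}{40724}$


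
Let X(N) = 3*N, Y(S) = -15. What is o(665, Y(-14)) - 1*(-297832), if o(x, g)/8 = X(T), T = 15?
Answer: 298192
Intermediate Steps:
o(x, g) = 360 (o(x, g) = 8*(3*15) = 8*45 = 360)
o(665, Y(-14)) - 1*(-297832) = 360 - 1*(-297832) = 360 + 297832 = 298192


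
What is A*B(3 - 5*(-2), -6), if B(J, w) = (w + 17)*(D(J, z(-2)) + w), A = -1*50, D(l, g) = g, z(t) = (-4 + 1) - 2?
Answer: 6050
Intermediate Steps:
z(t) = -5 (z(t) = -3 - 2 = -5)
A = -50
B(J, w) = (-5 + w)*(17 + w) (B(J, w) = (w + 17)*(-5 + w) = (17 + w)*(-5 + w) = (-5 + w)*(17 + w))
A*B(3 - 5*(-2), -6) = -50*(-85 + (-6)² + 12*(-6)) = -50*(-85 + 36 - 72) = -50*(-121) = 6050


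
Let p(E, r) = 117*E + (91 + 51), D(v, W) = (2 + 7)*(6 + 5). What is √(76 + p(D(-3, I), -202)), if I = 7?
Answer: √11801 ≈ 108.63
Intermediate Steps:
D(v, W) = 99 (D(v, W) = 9*11 = 99)
p(E, r) = 142 + 117*E (p(E, r) = 117*E + 142 = 142 + 117*E)
√(76 + p(D(-3, I), -202)) = √(76 + (142 + 117*99)) = √(76 + (142 + 11583)) = √(76 + 11725) = √11801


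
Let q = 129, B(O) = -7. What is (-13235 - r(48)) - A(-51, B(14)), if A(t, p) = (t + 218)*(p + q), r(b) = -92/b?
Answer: -403285/12 ≈ -33607.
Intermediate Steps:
A(t, p) = (129 + p)*(218 + t) (A(t, p) = (t + 218)*(p + 129) = (218 + t)*(129 + p) = (129 + p)*(218 + t))
(-13235 - r(48)) - A(-51, B(14)) = (-13235 - (-92)/48) - (28122 + 129*(-51) + 218*(-7) - 7*(-51)) = (-13235 - (-92)/48) - (28122 - 6579 - 1526 + 357) = (-13235 - 1*(-23/12)) - 1*20374 = (-13235 + 23/12) - 20374 = -158797/12 - 20374 = -403285/12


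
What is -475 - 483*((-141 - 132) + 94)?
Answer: 85982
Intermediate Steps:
-475 - 483*((-141 - 132) + 94) = -475 - 483*(-273 + 94) = -475 - 483*(-179) = -475 + 86457 = 85982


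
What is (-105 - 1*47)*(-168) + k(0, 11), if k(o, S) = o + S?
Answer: 25547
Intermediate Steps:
k(o, S) = S + o
(-105 - 1*47)*(-168) + k(0, 11) = (-105 - 1*47)*(-168) + (11 + 0) = (-105 - 47)*(-168) + 11 = -152*(-168) + 11 = 25536 + 11 = 25547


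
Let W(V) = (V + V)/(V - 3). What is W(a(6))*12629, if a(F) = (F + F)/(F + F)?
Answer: -12629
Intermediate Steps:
a(F) = 1 (a(F) = (2*F)/((2*F)) = (2*F)*(1/(2*F)) = 1)
W(V) = 2*V/(-3 + V) (W(V) = (2*V)/(-3 + V) = 2*V/(-3 + V))
W(a(6))*12629 = (2*1/(-3 + 1))*12629 = (2*1/(-2))*12629 = (2*1*(-½))*12629 = -1*12629 = -12629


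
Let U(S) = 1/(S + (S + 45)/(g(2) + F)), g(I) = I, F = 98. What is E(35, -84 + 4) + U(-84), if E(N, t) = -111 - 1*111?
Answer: -1873558/8439 ≈ -222.01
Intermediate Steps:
U(S) = 1/(9/20 + 101*S/100) (U(S) = 1/(S + (S + 45)/(2 + 98)) = 1/(S + (45 + S)/100) = 1/(S + (45 + S)*(1/100)) = 1/(S + (9/20 + S/100)) = 1/(9/20 + 101*S/100))
E(N, t) = -222 (E(N, t) = -111 - 111 = -222)
E(35, -84 + 4) + U(-84) = -222 + 100/(45 + 101*(-84)) = -222 + 100/(45 - 8484) = -222 + 100/(-8439) = -222 + 100*(-1/8439) = -222 - 100/8439 = -1873558/8439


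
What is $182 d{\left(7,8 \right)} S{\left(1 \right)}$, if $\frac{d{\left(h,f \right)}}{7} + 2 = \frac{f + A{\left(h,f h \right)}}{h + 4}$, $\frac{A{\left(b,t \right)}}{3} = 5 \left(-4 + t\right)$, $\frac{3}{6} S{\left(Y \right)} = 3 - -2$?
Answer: $\frac{9758840}{11} \approx 8.8717 \cdot 10^{5}$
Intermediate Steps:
$S{\left(Y \right)} = 10$ ($S{\left(Y \right)} = 2 \left(3 - -2\right) = 2 \left(3 + 2\right) = 2 \cdot 5 = 10$)
$A{\left(b,t \right)} = -60 + 15 t$ ($A{\left(b,t \right)} = 3 \cdot 5 \left(-4 + t\right) = 3 \left(-20 + 5 t\right) = -60 + 15 t$)
$d{\left(h,f \right)} = -14 + \frac{7 \left(-60 + f + 15 f h\right)}{4 + h}$ ($d{\left(h,f \right)} = -14 + 7 \frac{f + \left(-60 + 15 f h\right)}{h + 4} = -14 + 7 \frac{f + \left(-60 + 15 f h\right)}{4 + h} = -14 + 7 \frac{-60 + f + 15 f h}{4 + h} = -14 + \frac{7 \left(-60 + f + 15 f h\right)}{4 + h}$)
$182 d{\left(7,8 \right)} S{\left(1 \right)} = 182 \frac{7 \left(-68 + 8 - 14 + 15 \cdot 8 \cdot 7\right)}{4 + 7} \cdot 10 = 182 \frac{7 \left(-68 + 8 - 14 + 840\right)}{11} \cdot 10 = 182 \cdot 7 \cdot \frac{1}{11} \cdot 766 \cdot 10 = 182 \cdot \frac{5362}{11} \cdot 10 = \frac{975884}{11} \cdot 10 = \frac{9758840}{11}$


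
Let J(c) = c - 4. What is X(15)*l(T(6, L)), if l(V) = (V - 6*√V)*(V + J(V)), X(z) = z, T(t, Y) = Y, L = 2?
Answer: 0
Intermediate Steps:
J(c) = -4 + c
l(V) = (-4 + 2*V)*(V - 6*√V) (l(V) = (V - 6*√V)*(V + (-4 + V)) = (V - 6*√V)*(-4 + 2*V) = (-4 + 2*V)*(V - 6*√V))
X(15)*l(T(6, L)) = 15*(-24*√2 - 4*2 + 2*2² + 24*√2) = 15*(-24*√2 - 8 + 2*4 + 24*√2) = 15*(-24*√2 - 8 + 8 + 24*√2) = 15*0 = 0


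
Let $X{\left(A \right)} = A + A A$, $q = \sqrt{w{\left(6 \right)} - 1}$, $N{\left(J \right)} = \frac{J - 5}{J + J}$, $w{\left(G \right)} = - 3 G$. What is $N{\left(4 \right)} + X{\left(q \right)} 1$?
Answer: $- \frac{153}{8} + i \sqrt{19} \approx -19.125 + 4.3589 i$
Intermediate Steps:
$N{\left(J \right)} = \frac{-5 + J}{2 J}$
$q = i \sqrt{19}$ ($q = \sqrt{\left(-3\right) 6 - 1} = \sqrt{-18 - 1} = \sqrt{-19} = i \sqrt{19} \approx 4.3589 i$)
$X{\left(A \right)} = A + A^{2}$
$N{\left(4 \right)} + X{\left(q \right)} 1 = \frac{-5 + 4}{2 \cdot 4} + i \sqrt{19} \left(1 + i \sqrt{19}\right) 1 = \frac{1}{2} \cdot \frac{1}{4} \left(-1\right) + i \sqrt{19} \left(1 + i \sqrt{19}\right) 1 = - \frac{1}{8} + i \sqrt{19} \left(1 + i \sqrt{19}\right)$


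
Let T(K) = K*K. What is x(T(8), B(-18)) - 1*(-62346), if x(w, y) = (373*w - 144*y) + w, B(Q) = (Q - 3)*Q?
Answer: 31850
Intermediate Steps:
B(Q) = Q*(-3 + Q) (B(Q) = (-3 + Q)*Q = Q*(-3 + Q))
T(K) = K²
x(w, y) = -144*y + 374*w (x(w, y) = (-144*y + 373*w) + w = -144*y + 374*w)
x(T(8), B(-18)) - 1*(-62346) = (-(-2592)*(-3 - 18) + 374*8²) - 1*(-62346) = (-(-2592)*(-21) + 374*64) + 62346 = (-144*378 + 23936) + 62346 = (-54432 + 23936) + 62346 = -30496 + 62346 = 31850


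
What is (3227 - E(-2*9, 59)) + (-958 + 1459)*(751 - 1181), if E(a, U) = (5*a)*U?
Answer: -206893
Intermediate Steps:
E(a, U) = 5*U*a
(3227 - E(-2*9, 59)) + (-958 + 1459)*(751 - 1181) = (3227 - 5*59*(-2*9)) + (-958 + 1459)*(751 - 1181) = (3227 - 5*59*(-18)) + 501*(-430) = (3227 - 1*(-5310)) - 215430 = (3227 + 5310) - 215430 = 8537 - 215430 = -206893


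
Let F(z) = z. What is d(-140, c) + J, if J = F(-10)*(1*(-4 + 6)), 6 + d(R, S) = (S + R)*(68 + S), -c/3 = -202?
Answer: 314058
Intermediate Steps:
c = 606 (c = -3*(-202) = 606)
d(R, S) = -6 + (68 + S)*(R + S) (d(R, S) = -6 + (S + R)*(68 + S) = -6 + (R + S)*(68 + S) = -6 + (68 + S)*(R + S))
J = -20 (J = -10*(-4 + 6) = -10*2 = -20)
d(-140, c) + J = (-6 + 606² + 68*(-140) + 68*606 - 140*606) - 20 = (-6 + 367236 - 9520 + 41208 - 84840) - 20 = 314078 - 20 = 314058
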